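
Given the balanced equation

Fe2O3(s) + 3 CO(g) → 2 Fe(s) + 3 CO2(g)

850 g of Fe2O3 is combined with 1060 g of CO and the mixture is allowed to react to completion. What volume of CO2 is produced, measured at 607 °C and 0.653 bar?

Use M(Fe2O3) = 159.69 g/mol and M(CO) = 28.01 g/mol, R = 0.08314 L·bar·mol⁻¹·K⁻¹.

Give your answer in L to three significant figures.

n(Fe2O3) = 850 / 159.69 = 5.323 mol
n(CO) = 1060 / 28.01 = 37.84 mol
For 5.323 mol Fe2O3, stoichiometry requires (3/1) × 5.323 = 15.97 mol CO; 37.84 mol is available, so Fe2O3 is limiting.
n(CO2) = (3/1) × 5.323 = 15.97 mol
V(CO2) = nRT/P = 15.97 × 0.08314 × 880.15 / 0.653 = 1790 L

1790 L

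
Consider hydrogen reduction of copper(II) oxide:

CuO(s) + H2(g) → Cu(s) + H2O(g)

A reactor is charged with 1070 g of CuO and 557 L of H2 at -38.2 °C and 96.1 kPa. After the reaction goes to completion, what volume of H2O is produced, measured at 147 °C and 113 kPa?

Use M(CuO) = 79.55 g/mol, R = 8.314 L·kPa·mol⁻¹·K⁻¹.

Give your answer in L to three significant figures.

416 L

n(CuO) = 1070 / 79.55 = 13.45 mol
n(H2) = PV/RT = (96.1 × 557) / (8.314 × 234.95) = 27.40 mol
For 13.45 mol CuO, stoichiometry requires (1/1) × 13.45 = 13.45 mol H2; 27.40 mol is available, so CuO is limiting.
n(H2O) = (1/1) × 13.45 = 13.45 mol
V(H2O) = nRT/P = 13.45 × 8.314 × 420.15 / 113 = 415.8 L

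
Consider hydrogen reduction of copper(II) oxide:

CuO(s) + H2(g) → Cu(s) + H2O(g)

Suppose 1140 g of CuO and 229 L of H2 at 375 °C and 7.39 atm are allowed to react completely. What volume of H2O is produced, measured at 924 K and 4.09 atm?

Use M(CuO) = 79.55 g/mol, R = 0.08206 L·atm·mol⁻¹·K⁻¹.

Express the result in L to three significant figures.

266 L

n(CuO) = 1140 / 79.55 = 14.33 mol
n(H2) = PV/RT = (7.39 × 229) / (0.08206 × 648.15) = 31.82 mol
For 14.33 mol CuO, stoichiometry requires (1/1) × 14.33 = 14.33 mol H2; 31.82 mol is available, so CuO is limiting.
n(H2O) = (1/1) × 14.33 = 14.33 mol
V(H2O) = nRT/P = 14.33 × 0.08206 × 924 / 4.09 = 265.7 L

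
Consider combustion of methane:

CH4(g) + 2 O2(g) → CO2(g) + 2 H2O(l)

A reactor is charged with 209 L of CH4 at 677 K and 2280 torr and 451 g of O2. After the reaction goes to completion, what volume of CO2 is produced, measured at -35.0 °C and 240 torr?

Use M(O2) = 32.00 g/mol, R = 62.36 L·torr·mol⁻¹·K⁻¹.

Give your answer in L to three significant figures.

n(CH4) = PV/RT = (2280 × 209) / (62.36 × 677) = 11.29 mol
n(O2) = 451 / 32.00 = 14.09 mol
For 11.29 mol CH4, stoichiometry requires (2/1) × 11.29 = 22.58 mol O2; 14.09 mol is available, so O2 is limiting.
n(CO2) = (1/2) × 14.09 = 7.045 mol
V(CO2) = nRT/P = 7.045 × 62.36 × 238.15 / 240 = 435.9 L

436 L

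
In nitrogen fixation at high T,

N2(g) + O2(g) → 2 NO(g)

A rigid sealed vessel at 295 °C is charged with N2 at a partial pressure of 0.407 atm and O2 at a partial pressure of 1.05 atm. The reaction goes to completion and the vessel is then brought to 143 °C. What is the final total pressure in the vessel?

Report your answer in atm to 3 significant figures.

At constant V, partial pressures at 295 °C are proportional to moles, so apply stoichiometry directly to pressures.
P(O2) required for 0.407 atm of N2 = (1/1) × 0.407 = 0.4070 atm; available 1.05 atm, so N2 is limiting.
P(O2) remaining = 1.05 − (1/1) × 0.407 = 0.6430 atm
P(gaseous products) = (2)/1 × 0.407 = 0.8140 atm
P_total at 295 °C = 0.6430 + 0.8140 = 1.457 atm
Scaling to 143 °C: P = 1.457 × 416.15/568.15 = 1.067 atm

1.07 atm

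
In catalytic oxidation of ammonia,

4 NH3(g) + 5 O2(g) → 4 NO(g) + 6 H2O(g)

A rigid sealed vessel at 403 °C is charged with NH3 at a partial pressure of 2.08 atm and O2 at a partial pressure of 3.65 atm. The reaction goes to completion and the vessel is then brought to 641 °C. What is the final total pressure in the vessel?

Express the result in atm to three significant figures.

With V and T fixed, P_i ∝ n_i, so the mole ratios apply directly to partial pressures at 403 °C.
P(O2) required for 2.08 atm of NH3 = (5/4) × 2.08 = 2.600 atm; available 3.65 atm, so NH3 is limiting.
P(O2) remaining = 3.65 − (5/4) × 2.08 = 1.050 atm
P(gaseous products) = (4+6)/4 × 2.08 = 5.200 atm
P_total at 403 °C = 1.050 + 5.200 = 6.250 atm
Scaling to 641 °C: P = 6.250 × 914.15/676.15 = 8.450 atm

8.45 atm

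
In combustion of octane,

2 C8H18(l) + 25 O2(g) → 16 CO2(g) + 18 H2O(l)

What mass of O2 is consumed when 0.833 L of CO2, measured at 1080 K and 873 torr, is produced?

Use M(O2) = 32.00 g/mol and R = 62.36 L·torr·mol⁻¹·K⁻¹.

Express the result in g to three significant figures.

0.540 g

n(CO2) = PV/RT = (873 × 0.833) / (62.36 × 1080) = 0.01080 mol
n(O2) = (25/16) × 0.01080 = 0.01688 mol
m(O2) = 0.01688 × 32.00 = 0.5402 g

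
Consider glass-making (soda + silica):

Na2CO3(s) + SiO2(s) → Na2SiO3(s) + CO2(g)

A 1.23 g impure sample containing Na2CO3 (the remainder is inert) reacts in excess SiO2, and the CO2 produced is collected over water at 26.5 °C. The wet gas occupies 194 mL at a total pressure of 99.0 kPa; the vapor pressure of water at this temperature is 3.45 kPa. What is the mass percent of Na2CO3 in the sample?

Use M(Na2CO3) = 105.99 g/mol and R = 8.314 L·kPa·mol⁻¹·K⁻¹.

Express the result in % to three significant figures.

P(CO2) = 99.0 − 3.45 = 95.55 kPa
n(CO2) = PV/RT = (95.55 × 0.1940) / (8.314 × 299.65) = 0.007441 mol
n(Na2CO3) = (1/1) × 0.007441 = 0.007441 mol
m(Na2CO3) = 0.007441 × 105.99 = 0.7887 g
%Na2CO3 = 0.7887 / 1.23 × 100 = 64.12%

64.1 %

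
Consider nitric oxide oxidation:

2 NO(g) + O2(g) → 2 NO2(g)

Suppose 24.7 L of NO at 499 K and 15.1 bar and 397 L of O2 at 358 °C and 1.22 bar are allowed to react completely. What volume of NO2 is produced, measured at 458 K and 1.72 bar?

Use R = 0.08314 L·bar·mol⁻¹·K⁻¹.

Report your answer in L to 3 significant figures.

n(NO) = PV/RT = (15.1 × 24.7) / (0.08314 × 499) = 8.990 mol
n(O2) = PV/RT = (1.22 × 397) / (0.08314 × 631.15) = 9.230 mol
For 8.990 mol NO, stoichiometry requires (1/2) × 8.990 = 4.495 mol O2; 9.230 mol is available, so NO is limiting.
n(NO2) = (2/2) × 8.990 = 8.990 mol
V(NO2) = nRT/P = 8.990 × 0.08314 × 458 / 1.72 = 199.0 L

199 L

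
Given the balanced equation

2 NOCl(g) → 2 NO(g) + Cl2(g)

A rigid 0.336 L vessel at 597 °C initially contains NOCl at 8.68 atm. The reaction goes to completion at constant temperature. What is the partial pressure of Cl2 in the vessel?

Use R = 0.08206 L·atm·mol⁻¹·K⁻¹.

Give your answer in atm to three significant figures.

n(NOCl)₀ = PV/RT = (8.68 × 0.336) / (0.08206 × 870.15) = 0.04084 mol
n(Cl2) = (1/2) × 0.04084 = 0.02042 mol
P(Cl2) = nRT/V = 0.02042 × 0.08206 × 870.15 / 0.336 = 4.340 atm

4.34 atm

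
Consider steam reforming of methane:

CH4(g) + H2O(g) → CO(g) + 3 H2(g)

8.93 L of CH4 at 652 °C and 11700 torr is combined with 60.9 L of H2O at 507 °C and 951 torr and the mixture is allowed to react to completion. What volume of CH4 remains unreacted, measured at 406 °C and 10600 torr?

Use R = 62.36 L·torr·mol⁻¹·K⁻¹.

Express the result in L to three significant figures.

2.48 L

n(CH4) = PV/RT = (11700 × 8.93) / (62.36 × 925.15) = 1.811 mol
n(H2O) = PV/RT = (951 × 60.9) / (62.36 × 780.15) = 1.190 mol
For 1.811 mol CH4, stoichiometry requires (1/1) × 1.811 = 1.811 mol H2O; 1.190 mol is available, so H2O is limiting.
n(CH4) consumed = (1/1) × 1.190 = 1.190 mol; remaining = 1.811 − 1.190 = 0.6210 mol
V(CH4) = nRT/P = 0.6210 × 62.36 × 679.15 / 10600 = 2.481 L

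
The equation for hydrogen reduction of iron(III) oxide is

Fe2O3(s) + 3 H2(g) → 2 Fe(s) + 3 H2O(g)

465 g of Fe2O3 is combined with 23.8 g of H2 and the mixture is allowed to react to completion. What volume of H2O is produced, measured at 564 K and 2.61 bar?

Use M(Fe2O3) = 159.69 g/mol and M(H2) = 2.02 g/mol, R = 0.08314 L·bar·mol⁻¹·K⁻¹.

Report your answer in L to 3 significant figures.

n(Fe2O3) = 465 / 159.69 = 2.912 mol
n(H2) = 23.8 / 2.02 = 11.78 mol
For 2.912 mol Fe2O3, stoichiometry requires (3/1) × 2.912 = 8.736 mol H2; 11.78 mol is available, so Fe2O3 is limiting.
n(H2O) = (3/1) × 2.912 = 8.736 mol
V(H2O) = nRT/P = 8.736 × 0.08314 × 564 / 2.61 = 156.9 L

157 L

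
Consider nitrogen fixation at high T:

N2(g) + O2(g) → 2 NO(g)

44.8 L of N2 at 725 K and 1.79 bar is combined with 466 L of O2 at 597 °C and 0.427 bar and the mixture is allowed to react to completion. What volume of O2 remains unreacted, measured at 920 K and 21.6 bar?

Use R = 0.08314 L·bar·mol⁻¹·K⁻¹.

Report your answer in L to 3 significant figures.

n(N2) = PV/RT = (1.79 × 44.8) / (0.08314 × 725) = 1.330 mol
n(O2) = PV/RT = (0.427 × 466) / (0.08314 × 870.15) = 2.750 mol
For 1.330 mol N2, stoichiometry requires (1/1) × 1.330 = 1.330 mol O2; 2.750 mol is available, so N2 is limiting.
n(O2) consumed = (1/1) × 1.330 = 1.330 mol; remaining = 2.750 − 1.330 = 1.420 mol
V(O2) = nRT/P = 1.420 × 0.08314 × 920 / 21.6 = 5.028 L

5.03 L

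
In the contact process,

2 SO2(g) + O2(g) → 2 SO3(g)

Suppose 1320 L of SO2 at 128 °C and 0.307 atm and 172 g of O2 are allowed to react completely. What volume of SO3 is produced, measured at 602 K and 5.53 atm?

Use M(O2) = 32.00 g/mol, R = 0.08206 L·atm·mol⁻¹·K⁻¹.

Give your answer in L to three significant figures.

n(SO2) = PV/RT = (0.307 × 1320) / (0.08206 × 401.15) = 12.31 mol
n(O2) = 172 / 32.00 = 5.375 mol
For 12.31 mol SO2, stoichiometry requires (1/2) × 12.31 = 6.155 mol O2; 5.375 mol is available, so O2 is limiting.
n(SO3) = (2/1) × 5.375 = 10.75 mol
V(SO3) = nRT/P = 10.75 × 0.08206 × 602 / 5.53 = 96.03 L

96.0 L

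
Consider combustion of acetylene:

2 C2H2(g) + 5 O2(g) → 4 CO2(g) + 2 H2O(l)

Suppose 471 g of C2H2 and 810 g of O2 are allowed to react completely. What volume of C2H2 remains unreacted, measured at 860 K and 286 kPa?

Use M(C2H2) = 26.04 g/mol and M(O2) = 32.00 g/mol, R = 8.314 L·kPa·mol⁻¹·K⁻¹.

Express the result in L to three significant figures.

n(C2H2) = 471 / 26.04 = 18.09 mol
n(O2) = 810 / 32.00 = 25.31 mol
For 18.09 mol C2H2, stoichiometry requires (5/2) × 18.09 = 45.23 mol O2; 25.31 mol is available, so O2 is limiting.
n(C2H2) consumed = (2/5) × 25.31 = 10.12 mol; remaining = 18.09 − 10.12 = 7.970 mol
V(C2H2) = nRT/P = 7.970 × 8.314 × 860 / 286 = 199.3 L

199 L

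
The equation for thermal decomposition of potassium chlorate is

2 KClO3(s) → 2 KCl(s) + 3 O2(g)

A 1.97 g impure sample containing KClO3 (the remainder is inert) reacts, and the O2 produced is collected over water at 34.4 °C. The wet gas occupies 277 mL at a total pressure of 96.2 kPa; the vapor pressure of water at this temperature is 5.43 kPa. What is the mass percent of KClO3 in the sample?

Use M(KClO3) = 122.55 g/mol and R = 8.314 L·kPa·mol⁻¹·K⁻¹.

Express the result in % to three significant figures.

40.8 %

P(O2) = 96.2 − 5.43 = 90.77 kPa
n(O2) = PV/RT = (90.77 × 0.2770) / (8.314 × 307.55) = 0.009833 mol
n(KClO3) = (2/3) × 0.009833 = 0.006555 mol
m(KClO3) = 0.006555 × 122.55 = 0.8033 g
%KClO3 = 0.8033 / 1.97 × 100 = 40.78%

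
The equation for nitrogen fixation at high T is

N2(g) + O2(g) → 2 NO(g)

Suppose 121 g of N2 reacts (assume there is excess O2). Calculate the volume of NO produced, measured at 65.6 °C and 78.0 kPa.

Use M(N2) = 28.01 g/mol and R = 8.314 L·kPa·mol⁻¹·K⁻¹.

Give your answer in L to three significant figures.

312 L

n(N2) = 121.0 / 28.01 = 4.320 mol
n(NO) = (2/1) × 4.320 = 8.640 mol
V = nRT/P = 8.640 × 8.314 × 338.75 / 78.0 = 312.0 L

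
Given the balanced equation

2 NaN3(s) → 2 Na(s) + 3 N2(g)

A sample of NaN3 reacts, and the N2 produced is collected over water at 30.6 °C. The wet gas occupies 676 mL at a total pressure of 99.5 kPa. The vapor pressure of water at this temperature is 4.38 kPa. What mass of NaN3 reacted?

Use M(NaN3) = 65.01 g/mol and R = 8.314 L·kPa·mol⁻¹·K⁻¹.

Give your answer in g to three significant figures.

1.10 g

P(N2) = 99.5 − 4.38 = 95.12 kPa
n(N2) = PV/RT = (95.12 × 0.6760) / (8.314 × 303.75) = 0.02546 mol
n(NaN3) = (2/3) × 0.02546 = 0.01697 mol
m(NaN3) = 0.01697 × 65.01 = 1.103 g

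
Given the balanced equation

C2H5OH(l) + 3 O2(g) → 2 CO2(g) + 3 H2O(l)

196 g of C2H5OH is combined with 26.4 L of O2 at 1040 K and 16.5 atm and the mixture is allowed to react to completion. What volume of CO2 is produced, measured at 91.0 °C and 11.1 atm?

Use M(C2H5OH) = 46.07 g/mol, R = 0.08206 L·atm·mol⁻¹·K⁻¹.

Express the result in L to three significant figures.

n(C2H5OH) = 196 / 46.07 = 4.254 mol
n(O2) = PV/RT = (16.5 × 26.4) / (0.08206 × 1040) = 5.104 mol
For 4.254 mol C2H5OH, stoichiometry requires (3/1) × 4.254 = 12.76 mol O2; 5.104 mol is available, so O2 is limiting.
n(CO2) = (2/3) × 5.104 = 3.403 mol
V(CO2) = nRT/P = 3.403 × 0.08206 × 364.15 / 11.1 = 9.161 L

9.16 L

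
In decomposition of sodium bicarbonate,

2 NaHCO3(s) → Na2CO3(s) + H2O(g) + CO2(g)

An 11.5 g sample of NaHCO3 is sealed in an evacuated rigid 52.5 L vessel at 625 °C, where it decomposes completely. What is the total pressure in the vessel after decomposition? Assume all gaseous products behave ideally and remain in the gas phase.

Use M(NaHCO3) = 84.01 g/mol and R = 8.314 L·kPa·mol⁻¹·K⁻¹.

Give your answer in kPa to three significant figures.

n(NaHCO3) = 11.5 / 84.01 = 0.1369 mol
n(gas produced) = (2/2) × 0.1369 = 0.1369 mol
P = nRT/V = 0.1369 × 8.314 × 898.15 / 52.5 = 19.47 kPa

19.5 kPa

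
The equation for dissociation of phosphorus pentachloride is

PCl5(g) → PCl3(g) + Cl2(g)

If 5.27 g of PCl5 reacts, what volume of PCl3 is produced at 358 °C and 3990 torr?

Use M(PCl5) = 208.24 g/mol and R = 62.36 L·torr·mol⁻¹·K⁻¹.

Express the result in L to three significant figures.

0.250 L

n(PCl5) = 5.270 / 208.24 = 0.02531 mol
n(PCl3) = (1/1) × 0.02531 = 0.02531 mol
V = nRT/P = 0.02531 × 62.36 × 631.15 / 3990 = 0.2497 L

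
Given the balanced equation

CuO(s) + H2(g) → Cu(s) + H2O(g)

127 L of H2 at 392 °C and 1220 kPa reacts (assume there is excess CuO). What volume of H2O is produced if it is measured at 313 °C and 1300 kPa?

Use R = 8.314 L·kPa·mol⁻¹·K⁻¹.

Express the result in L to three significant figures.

105 L

n(H2) = PV/RT = (1220 × 127) / (8.314 × 665.15) = 28.02 mol
n(H2O) = (1/1) × 28.02 = 28.02 mol
V = nRT/P = 28.02 × 8.314 × 586.15 / 1300 = 105.0 L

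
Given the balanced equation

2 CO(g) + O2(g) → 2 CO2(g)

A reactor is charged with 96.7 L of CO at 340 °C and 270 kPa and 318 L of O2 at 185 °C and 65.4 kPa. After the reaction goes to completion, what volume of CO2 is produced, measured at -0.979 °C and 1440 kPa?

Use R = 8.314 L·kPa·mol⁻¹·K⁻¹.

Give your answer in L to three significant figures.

n(CO) = PV/RT = (270 × 96.7) / (8.314 × 613.15) = 5.122 mol
n(O2) = PV/RT = (65.4 × 318) / (8.314 × 458.15) = 5.460 mol
For 5.122 mol CO, stoichiometry requires (1/2) × 5.122 = 2.561 mol O2; 5.460 mol is available, so CO is limiting.
n(CO2) = (2/2) × 5.122 = 5.122 mol
V(CO2) = nRT/P = 5.122 × 8.314 × 272.171 / 1440 = 8.049 L

8.05 L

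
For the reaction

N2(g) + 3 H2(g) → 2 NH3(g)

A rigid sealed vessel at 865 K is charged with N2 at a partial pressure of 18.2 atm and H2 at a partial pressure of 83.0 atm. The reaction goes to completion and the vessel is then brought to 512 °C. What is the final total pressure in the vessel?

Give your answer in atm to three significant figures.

58.8 atm

At constant V, partial pressures at 865 K are proportional to moles, so apply stoichiometry directly to pressures.
P(H2) required for 18.2 atm of N2 = (3/1) × 18.2 = 54.60 atm; available 83.0 atm, so N2 is limiting.
P(H2) remaining = 83.0 − (3/1) × 18.2 = 28.40 atm
P(gaseous products) = (2)/1 × 18.2 = 36.40 atm
P_total at 865 K = 28.40 + 36.40 = 64.80 atm
Scaling to 512 °C: P = 64.80 × 785.15/865 = 58.82 atm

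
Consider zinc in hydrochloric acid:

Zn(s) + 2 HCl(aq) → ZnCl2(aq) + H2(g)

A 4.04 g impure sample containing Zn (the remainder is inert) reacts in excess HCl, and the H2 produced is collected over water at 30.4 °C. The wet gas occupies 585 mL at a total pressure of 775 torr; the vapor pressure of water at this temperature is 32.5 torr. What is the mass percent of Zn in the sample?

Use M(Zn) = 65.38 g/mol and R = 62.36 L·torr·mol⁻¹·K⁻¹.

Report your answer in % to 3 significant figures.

37.1 %

P(H2) = 775 − 32.5 = 742.5 torr
n(H2) = PV/RT = (742.5 × 0.5850) / (62.36 × 303.55) = 0.02295 mol
n(Zn) = (1/1) × 0.02295 = 0.02295 mol
m(Zn) = 0.02295 × 65.38 = 1.500 g
%Zn = 1.500 / 4.04 × 100 = 37.13%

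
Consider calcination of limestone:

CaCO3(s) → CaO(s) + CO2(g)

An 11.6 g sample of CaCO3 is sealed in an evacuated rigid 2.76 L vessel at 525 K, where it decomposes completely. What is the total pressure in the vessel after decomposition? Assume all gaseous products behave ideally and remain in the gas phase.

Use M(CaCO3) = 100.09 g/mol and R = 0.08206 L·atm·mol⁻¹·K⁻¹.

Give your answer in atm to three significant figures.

n(CaCO3) = 11.6 / 100.09 = 0.1159 mol
n(gas produced) = (1/1) × 0.1159 = 0.1159 mol
P = nRT/V = 0.1159 × 0.08206 × 525 / 2.76 = 1.809 atm

1.81 atm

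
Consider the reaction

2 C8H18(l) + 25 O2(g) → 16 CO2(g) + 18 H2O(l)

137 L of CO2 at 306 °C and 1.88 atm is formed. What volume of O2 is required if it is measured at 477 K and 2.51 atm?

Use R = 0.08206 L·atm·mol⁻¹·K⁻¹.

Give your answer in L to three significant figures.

132 L

n(CO2) = PV/RT = (1.88 × 137) / (0.08206 × 579.15) = 5.419 mol
n(O2) = (25/16) × 5.419 = 8.467 mol
V = nRT/P = 8.467 × 0.08206 × 477 / 2.51 = 132.0 L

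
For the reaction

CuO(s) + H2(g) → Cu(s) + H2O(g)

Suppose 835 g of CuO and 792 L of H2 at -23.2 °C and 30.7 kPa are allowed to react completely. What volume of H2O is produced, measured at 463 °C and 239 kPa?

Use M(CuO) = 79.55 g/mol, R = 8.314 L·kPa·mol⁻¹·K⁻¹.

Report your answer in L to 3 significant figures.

269 L

n(CuO) = 835 / 79.55 = 10.50 mol
n(H2) = PV/RT = (30.7 × 792) / (8.314 × 249.95) = 11.70 mol
For 10.50 mol CuO, stoichiometry requires (1/1) × 10.50 = 10.50 mol H2; 11.70 mol is available, so CuO is limiting.
n(H2O) = (1/1) × 10.50 = 10.50 mol
V(H2O) = nRT/P = 10.50 × 8.314 × 736.15 / 239 = 268.9 L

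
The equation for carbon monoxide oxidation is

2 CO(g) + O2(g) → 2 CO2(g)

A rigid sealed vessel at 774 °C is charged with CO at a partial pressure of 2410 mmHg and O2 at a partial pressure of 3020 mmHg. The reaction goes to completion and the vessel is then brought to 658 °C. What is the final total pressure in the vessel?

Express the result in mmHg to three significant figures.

3760 mmHg

Because the vessel is rigid and T is held at 774 °C, work the stoichiometry in partial pressures (P_i = n_iRT/V).
P(O2) required for 2410 mmHg of CO = (1/2) × 2410 = 1205 mmHg; available 3020 mmHg, so CO is limiting.
P(O2) remaining = 3020 − (1/2) × 2410 = 1815 mmHg
P(gaseous products) = (2)/2 × 2410 = 2410 mmHg
P_total at 774 °C = 1815 + 2410 = 4225 mmHg
Scaling to 658 °C: P = 4225 × 931.15/1047.15 = 3757 mmHg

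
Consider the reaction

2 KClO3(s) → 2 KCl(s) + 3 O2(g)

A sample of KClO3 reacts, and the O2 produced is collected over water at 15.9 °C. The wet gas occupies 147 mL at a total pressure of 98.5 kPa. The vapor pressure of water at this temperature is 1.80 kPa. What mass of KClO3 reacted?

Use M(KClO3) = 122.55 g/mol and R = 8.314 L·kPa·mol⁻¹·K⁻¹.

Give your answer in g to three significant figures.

P(O2) = 98.5 − 1.80 = 96.70 kPa
n(O2) = PV/RT = (96.70 × 0.1470) / (8.314 × 289.05) = 0.005915 mol
n(KClO3) = (2/3) × 0.005915 = 0.003943 mol
m(KClO3) = 0.003943 × 122.55 = 0.4832 g

0.483 g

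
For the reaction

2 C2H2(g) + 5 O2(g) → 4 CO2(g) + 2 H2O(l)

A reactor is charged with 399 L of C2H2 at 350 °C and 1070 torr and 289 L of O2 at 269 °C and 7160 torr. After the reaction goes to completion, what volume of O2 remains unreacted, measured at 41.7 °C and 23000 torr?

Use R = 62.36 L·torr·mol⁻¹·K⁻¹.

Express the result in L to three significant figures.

28.8 L

n(C2H2) = PV/RT = (1070 × 399) / (62.36 × 623.15) = 10.99 mol
n(O2) = PV/RT = (7160 × 289) / (62.36 × 542.15) = 61.20 mol
For 10.99 mol C2H2, stoichiometry requires (5/2) × 10.99 = 27.48 mol O2; 61.20 mol is available, so C2H2 is limiting.
n(O2) consumed = (5/2) × 10.99 = 27.48 mol; remaining = 61.20 − 27.48 = 33.72 mol
V(O2) = nRT/P = 33.72 × 62.36 × 314.85 / 23000 = 28.79 L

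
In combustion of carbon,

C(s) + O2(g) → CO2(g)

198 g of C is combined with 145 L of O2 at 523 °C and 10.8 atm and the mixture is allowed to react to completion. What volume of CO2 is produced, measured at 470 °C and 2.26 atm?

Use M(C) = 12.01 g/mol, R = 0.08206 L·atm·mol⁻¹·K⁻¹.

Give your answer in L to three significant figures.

445 L

n(C) = 198 / 12.01 = 16.49 mol
n(O2) = PV/RT = (10.8 × 145) / (0.08206 × 796.15) = 23.97 mol
For 16.49 mol C, stoichiometry requires (1/1) × 16.49 = 16.49 mol O2; 23.97 mol is available, so C is limiting.
n(CO2) = (1/1) × 16.49 = 16.49 mol
V(CO2) = nRT/P = 16.49 × 0.08206 × 743.15 / 2.26 = 445.0 L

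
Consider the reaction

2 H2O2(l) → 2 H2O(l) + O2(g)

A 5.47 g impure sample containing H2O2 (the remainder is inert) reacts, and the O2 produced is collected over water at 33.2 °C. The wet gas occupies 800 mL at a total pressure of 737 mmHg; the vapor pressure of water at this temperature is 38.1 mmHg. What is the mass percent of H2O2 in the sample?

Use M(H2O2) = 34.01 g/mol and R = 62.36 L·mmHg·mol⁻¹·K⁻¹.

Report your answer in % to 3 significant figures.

P(O2) = 737 − 38.1 = 698.9 mmHg
n(O2) = PV/RT = (698.9 × 0.8000) / (62.36 × 306.35) = 0.02927 mol
n(H2O2) = (2/1) × 0.02927 = 0.05854 mol
m(H2O2) = 0.05854 × 34.01 = 1.991 g
%H2O2 = 1.991 / 5.47 × 100 = 36.40%

36.4 %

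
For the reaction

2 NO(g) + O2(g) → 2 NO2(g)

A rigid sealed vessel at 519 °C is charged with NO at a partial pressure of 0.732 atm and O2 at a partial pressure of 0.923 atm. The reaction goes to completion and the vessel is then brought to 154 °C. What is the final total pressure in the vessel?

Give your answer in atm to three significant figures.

With V and T fixed, P_i ∝ n_i, so the mole ratios apply directly to partial pressures at 519 °C.
P(O2) required for 0.732 atm of NO = (1/2) × 0.732 = 0.3660 atm; available 0.923 atm, so NO is limiting.
P(O2) remaining = 0.923 − (1/2) × 0.732 = 0.5570 atm
P(gaseous products) = (2)/2 × 0.732 = 0.7320 atm
P_total at 519 °C = 0.5570 + 0.7320 = 1.289 atm
Scaling to 154 °C: P = 1.289 × 427.15/792.15 = 0.6951 atm

0.695 atm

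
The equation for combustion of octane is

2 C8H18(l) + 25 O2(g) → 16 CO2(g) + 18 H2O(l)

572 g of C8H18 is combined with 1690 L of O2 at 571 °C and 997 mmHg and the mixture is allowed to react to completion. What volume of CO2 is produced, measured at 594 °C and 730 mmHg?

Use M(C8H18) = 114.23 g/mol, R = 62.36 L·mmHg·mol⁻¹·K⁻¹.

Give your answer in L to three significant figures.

1520 L

n(C8H18) = 572 / 114.23 = 5.007 mol
n(O2) = PV/RT = (997 × 1690) / (62.36 × 844.15) = 32.01 mol
For 5.007 mol C8H18, stoichiometry requires (25/2) × 5.007 = 62.59 mol O2; 32.01 mol is available, so O2 is limiting.
n(CO2) = (16/25) × 32.01 = 20.49 mol
V(CO2) = nRT/P = 20.49 × 62.36 × 867.15 / 730 = 1518 L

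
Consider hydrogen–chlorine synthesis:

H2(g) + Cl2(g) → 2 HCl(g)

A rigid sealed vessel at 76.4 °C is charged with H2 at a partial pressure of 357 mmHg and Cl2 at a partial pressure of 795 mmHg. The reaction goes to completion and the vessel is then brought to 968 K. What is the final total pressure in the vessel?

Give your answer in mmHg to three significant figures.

3190 mmHg

Because the vessel is rigid and T is held at 76.4 °C, work the stoichiometry in partial pressures (P_i = n_iRT/V).
P(Cl2) required for 357 mmHg of H2 = (1/1) × 357 = 357.0 mmHg; available 795 mmHg, so H2 is limiting.
P(Cl2) remaining = 795 − (1/1) × 357 = 438.0 mmHg
P(gaseous products) = (2)/1 × 357 = 714.0 mmHg
P_total at 76.4 °C = 438.0 + 714.0 = 1152 mmHg
Scaling to 968 K: P = 1152 × 968/349.55 = 3190 mmHg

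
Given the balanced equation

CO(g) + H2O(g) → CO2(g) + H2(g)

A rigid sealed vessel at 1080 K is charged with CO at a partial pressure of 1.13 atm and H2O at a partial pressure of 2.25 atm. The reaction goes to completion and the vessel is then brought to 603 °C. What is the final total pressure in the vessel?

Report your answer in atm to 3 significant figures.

2.74 atm

Because the vessel is rigid and T is held at 1080 K, work the stoichiometry in partial pressures (P_i = n_iRT/V).
P(H2O) required for 1.13 atm of CO = (1/1) × 1.13 = 1.130 atm; available 2.25 atm, so CO is limiting.
P(H2O) remaining = 2.25 − (1/1) × 1.13 = 1.120 atm
P(gaseous products) = (1+1)/1 × 1.13 = 2.260 atm
P_total at 1080 K = 1.120 + 2.260 = 3.380 atm
Scaling to 603 °C: P = 3.380 × 876.15/1080 = 2.742 atm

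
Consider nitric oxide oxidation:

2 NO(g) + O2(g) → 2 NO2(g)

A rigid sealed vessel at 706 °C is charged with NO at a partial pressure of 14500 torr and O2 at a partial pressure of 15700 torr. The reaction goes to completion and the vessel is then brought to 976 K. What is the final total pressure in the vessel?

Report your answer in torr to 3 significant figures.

With V and T fixed, P_i ∝ n_i, so the mole ratios apply directly to partial pressures at 706 °C.
P(O2) required for 14500 torr of NO = (1/2) × 14500 = 7250 torr; available 15700 torr, so NO is limiting.
P(O2) remaining = 15700 − (1/2) × 14500 = 8450 torr
P(gaseous products) = (2)/2 × 14500 = 14500 torr
P_total at 706 °C = 8450 + 14500 = 22950 torr
Scaling to 976 K: P = 22950 × 976/979.15 = 22880 torr

22900 torr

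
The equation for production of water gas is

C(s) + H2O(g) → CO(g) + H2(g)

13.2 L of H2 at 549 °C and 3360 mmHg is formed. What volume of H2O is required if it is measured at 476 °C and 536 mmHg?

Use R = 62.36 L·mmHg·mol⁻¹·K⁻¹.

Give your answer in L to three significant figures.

75.4 L

n(H2) = PV/RT = (3360 × 13.2) / (62.36 × 822.15) = 0.8651 mol
n(H2O) = (1/1) × 0.8651 = 0.8651 mol
V = nRT/P = 0.8651 × 62.36 × 749.15 / 536 = 75.40 L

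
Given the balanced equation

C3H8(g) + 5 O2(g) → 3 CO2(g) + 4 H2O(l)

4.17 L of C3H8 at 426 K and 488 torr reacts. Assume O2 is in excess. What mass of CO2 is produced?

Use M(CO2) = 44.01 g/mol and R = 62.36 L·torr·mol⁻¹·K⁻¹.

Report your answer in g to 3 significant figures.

10.1 g

n(C3H8) = PV/RT = (488 × 4.17) / (62.36 × 426) = 0.07660 mol
n(CO2) = (3/1) × 0.07660 = 0.2298 mol
m(CO2) = 0.2298 × 44.01 = 10.11 g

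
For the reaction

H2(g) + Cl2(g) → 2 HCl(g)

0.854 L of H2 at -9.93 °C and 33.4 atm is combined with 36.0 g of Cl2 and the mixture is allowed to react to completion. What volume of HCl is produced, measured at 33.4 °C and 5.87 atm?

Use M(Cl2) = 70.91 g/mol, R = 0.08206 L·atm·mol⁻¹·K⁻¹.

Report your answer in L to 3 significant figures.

n(H2) = PV/RT = (33.4 × 0.854) / (0.08206 × 263.22) = 1.321 mol
n(Cl2) = 36.0 / 70.91 = 0.5077 mol
For 1.321 mol H2, stoichiometry requires (1/1) × 1.321 = 1.321 mol Cl2; 0.5077 mol is available, so Cl2 is limiting.
n(HCl) = (2/1) × 0.5077 = 1.015 mol
V(HCl) = nRT/P = 1.015 × 0.08206 × 306.55 / 5.87 = 4.350 L

4.35 L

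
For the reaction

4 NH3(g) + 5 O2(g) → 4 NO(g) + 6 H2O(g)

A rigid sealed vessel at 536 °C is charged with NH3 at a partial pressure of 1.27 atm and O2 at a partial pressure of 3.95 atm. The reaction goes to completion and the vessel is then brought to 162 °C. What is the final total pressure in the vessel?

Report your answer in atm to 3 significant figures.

2.98 atm

Because the vessel is rigid and T is held at 536 °C, work the stoichiometry in partial pressures (P_i = n_iRT/V).
P(O2) required for 1.27 atm of NH3 = (5/4) × 1.27 = 1.587 atm; available 3.95 atm, so NH3 is limiting.
P(O2) remaining = 3.95 − (5/4) × 1.27 = 2.363 atm
P(gaseous products) = (4+6)/4 × 1.27 = 3.175 atm
P_total at 536 °C = 2.363 + 3.175 = 5.538 atm
Scaling to 162 °C: P = 5.538 × 435.15/809.15 = 2.978 atm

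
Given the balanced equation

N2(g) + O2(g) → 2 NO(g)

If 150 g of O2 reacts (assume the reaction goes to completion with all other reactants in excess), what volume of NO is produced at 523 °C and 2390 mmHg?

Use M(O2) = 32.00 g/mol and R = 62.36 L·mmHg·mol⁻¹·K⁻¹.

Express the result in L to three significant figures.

n(O2) = 150.0 / 32.00 = 4.688 mol
n(NO) = (2/1) × 4.688 = 9.376 mol
V = nRT/P = 9.376 × 62.36 × 796.15 / 2390 = 194.8 L

195 L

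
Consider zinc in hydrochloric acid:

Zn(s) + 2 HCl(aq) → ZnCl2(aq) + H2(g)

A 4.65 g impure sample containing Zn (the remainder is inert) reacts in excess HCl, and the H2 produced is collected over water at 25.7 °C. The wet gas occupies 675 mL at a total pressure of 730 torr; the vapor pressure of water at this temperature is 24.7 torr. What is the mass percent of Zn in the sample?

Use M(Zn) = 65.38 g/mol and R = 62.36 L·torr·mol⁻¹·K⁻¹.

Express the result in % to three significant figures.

P(H2) = 730 − 24.7 = 705.3 torr
n(H2) = PV/RT = (705.3 × 0.6750) / (62.36 × 298.85) = 0.02555 mol
n(Zn) = (1/1) × 0.02555 = 0.02555 mol
m(Zn) = 0.02555 × 65.38 = 1.670 g
%Zn = 1.670 / 4.65 × 100 = 35.91%

35.9 %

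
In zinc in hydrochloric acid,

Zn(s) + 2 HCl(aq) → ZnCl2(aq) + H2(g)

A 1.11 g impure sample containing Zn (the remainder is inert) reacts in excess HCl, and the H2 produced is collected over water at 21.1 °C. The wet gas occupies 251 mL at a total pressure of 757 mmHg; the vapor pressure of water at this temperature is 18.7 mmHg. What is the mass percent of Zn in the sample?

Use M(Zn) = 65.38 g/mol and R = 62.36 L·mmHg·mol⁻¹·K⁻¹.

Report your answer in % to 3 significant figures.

P(H2) = 757 − 18.7 = 738.3 mmHg
n(H2) = PV/RT = (738.3 × 0.2510) / (62.36 × 294.25) = 0.01010 mol
n(Zn) = (1/1) × 0.01010 = 0.01010 mol
m(Zn) = 0.01010 × 65.38 = 0.6603 g
%Zn = 0.6603 / 1.11 × 100 = 59.49%

59.5 %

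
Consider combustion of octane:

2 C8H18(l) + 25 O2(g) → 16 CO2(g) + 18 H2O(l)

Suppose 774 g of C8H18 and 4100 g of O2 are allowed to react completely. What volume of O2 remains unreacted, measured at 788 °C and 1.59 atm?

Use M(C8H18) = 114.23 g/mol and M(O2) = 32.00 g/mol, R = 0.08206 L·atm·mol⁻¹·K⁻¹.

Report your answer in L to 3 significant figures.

2380 L

n(C8H18) = 774 / 114.23 = 6.776 mol
n(O2) = 4100 / 32.00 = 128.1 mol
For 6.776 mol C8H18, stoichiometry requires (25/2) × 6.776 = 84.70 mol O2; 128.1 mol is available, so C8H18 is limiting.
n(O2) consumed = (25/2) × 6.776 = 84.70 mol; remaining = 128.1 − 84.70 = 43.40 mol
V(O2) = nRT/P = 43.40 × 0.08206 × 1061.15 / 1.59 = 2377 L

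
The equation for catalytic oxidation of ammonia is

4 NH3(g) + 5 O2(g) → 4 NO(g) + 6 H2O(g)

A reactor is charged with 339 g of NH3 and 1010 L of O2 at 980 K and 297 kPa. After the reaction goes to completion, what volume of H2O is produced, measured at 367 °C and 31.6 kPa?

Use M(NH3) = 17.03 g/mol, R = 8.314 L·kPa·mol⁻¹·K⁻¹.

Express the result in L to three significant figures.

n(NH3) = 339 / 17.03 = 19.91 mol
n(O2) = PV/RT = (297 × 1010) / (8.314 × 980) = 36.82 mol
For 19.91 mol NH3, stoichiometry requires (5/4) × 19.91 = 24.89 mol O2; 36.82 mol is available, so NH3 is limiting.
n(H2O) = (6/4) × 19.91 = 29.87 mol
V(H2O) = nRT/P = 29.87 × 8.314 × 640.15 / 31.6 = 5031 L

5030 L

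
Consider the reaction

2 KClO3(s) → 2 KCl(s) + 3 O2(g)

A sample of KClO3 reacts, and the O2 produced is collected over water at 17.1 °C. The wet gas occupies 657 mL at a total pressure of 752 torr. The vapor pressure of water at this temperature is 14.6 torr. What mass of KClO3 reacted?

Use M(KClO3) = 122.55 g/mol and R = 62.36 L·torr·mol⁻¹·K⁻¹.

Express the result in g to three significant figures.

2.19 g

P(O2) = 752 − 14.6 = 737.4 torr
n(O2) = PV/RT = (737.4 × 0.6570) / (62.36 × 290.25) = 0.02677 mol
n(KClO3) = (2/3) × 0.02677 = 0.01785 mol
m(KClO3) = 0.01785 × 122.55 = 2.188 g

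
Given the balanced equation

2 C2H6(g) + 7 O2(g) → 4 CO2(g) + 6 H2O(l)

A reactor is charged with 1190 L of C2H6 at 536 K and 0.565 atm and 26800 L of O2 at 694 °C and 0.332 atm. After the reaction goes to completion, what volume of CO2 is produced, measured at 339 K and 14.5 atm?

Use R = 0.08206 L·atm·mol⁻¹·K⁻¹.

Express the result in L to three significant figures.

n(C2H6) = PV/RT = (0.565 × 1190) / (0.08206 × 536) = 15.29 mol
n(O2) = PV/RT = (0.332 × 26800) / (0.08206 × 967.15) = 112.1 mol
For 15.29 mol C2H6, stoichiometry requires (7/2) × 15.29 = 53.52 mol O2; 112.1 mol is available, so C2H6 is limiting.
n(CO2) = (4/2) × 15.29 = 30.58 mol
V(CO2) = nRT/P = 30.58 × 0.08206 × 339 / 14.5 = 58.67 L

58.7 L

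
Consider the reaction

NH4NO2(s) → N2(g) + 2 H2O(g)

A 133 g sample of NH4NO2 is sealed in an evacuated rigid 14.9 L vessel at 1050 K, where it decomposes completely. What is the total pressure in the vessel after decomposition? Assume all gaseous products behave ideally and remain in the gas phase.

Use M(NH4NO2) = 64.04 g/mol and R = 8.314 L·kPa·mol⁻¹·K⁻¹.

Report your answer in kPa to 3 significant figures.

n(NH4NO2) = 133 / 64.04 = 2.077 mol
n(gas produced) = (3/1) × 2.077 = 6.231 mol
P = nRT/V = 6.231 × 8.314 × 1050 / 14.9 = 3651 kPa

3650 kPa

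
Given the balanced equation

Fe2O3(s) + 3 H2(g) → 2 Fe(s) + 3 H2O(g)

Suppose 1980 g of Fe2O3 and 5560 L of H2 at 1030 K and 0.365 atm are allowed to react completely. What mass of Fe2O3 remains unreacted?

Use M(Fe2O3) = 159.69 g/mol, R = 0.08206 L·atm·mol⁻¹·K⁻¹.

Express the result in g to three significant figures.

n(Fe2O3) = 1980 / 159.69 = 12.40 mol
n(H2) = PV/RT = (0.365 × 5560) / (0.08206 × 1030) = 24.01 mol
For 12.40 mol Fe2O3, stoichiometry requires (3/1) × 12.40 = 37.20 mol H2; 24.01 mol is available, so H2 is limiting.
n(Fe2O3) consumed = (1/3) × 24.01 = 8.003 mol; remaining = 12.40 − 8.003 = 4.397 mol
m(Fe2O3) = 4.397 × 159.69 = 702.2 g

702 g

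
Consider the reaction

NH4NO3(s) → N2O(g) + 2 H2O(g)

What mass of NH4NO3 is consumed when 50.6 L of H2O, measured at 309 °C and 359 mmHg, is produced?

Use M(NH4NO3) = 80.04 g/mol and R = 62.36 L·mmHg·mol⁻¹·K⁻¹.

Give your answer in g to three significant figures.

20.0 g

n(H2O) = PV/RT = (359 × 50.6) / (62.36 × 582.15) = 0.5004 mol
n(NH4NO3) = (1/2) × 0.5004 = 0.2502 mol
m(NH4NO3) = 0.2502 × 80.04 = 20.03 g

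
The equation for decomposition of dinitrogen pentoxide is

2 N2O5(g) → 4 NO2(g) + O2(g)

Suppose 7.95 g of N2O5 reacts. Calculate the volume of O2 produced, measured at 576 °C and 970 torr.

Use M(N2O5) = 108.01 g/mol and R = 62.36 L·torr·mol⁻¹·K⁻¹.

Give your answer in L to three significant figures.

2.01 L

n(N2O5) = 7.950 / 108.01 = 0.07360 mol
n(O2) = (1/2) × 0.07360 = 0.03680 mol
V = nRT/P = 0.03680 × 62.36 × 849.15 / 970 = 2.009 L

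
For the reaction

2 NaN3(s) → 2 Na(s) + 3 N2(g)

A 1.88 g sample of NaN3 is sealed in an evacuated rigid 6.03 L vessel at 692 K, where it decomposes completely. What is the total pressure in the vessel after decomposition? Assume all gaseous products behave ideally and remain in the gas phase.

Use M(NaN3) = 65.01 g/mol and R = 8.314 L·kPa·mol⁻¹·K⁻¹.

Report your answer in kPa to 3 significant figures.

n(NaN3) = 1.88 / 65.01 = 0.02892 mol
n(gas produced) = (3/2) × 0.02892 = 0.04338 mol
P = nRT/V = 0.04338 × 8.314 × 692 / 6.03 = 41.39 kPa

41.4 kPa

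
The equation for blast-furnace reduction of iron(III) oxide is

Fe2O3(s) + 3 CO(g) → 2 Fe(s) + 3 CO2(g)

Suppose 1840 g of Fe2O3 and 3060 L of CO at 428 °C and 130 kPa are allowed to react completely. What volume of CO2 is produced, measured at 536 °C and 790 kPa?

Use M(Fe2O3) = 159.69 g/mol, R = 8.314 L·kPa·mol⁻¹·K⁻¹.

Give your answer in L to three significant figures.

n(Fe2O3) = 1840 / 159.69 = 11.52 mol
n(CO) = PV/RT = (130 × 3060) / (8.314 × 701.15) = 68.24 mol
For 11.52 mol Fe2O3, stoichiometry requires (3/1) × 11.52 = 34.56 mol CO; 68.24 mol is available, so Fe2O3 is limiting.
n(CO2) = (3/1) × 11.52 = 34.56 mol
V(CO2) = nRT/P = 34.56 × 8.314 × 809.15 / 790 = 294.3 L

294 L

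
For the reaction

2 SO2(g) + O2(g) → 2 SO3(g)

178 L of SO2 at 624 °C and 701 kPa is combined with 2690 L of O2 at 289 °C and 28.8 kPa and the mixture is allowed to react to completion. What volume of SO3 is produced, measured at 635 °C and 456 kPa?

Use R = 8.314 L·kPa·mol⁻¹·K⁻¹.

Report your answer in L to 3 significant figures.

n(SO2) = PV/RT = (701 × 178) / (8.314 × 897.15) = 16.73 mol
n(O2) = PV/RT = (28.8 × 2690) / (8.314 × 562.15) = 16.58 mol
For 16.73 mol SO2, stoichiometry requires (1/2) × 16.73 = 8.365 mol O2; 16.58 mol is available, so SO2 is limiting.
n(SO3) = (2/2) × 16.73 = 16.73 mol
V(SO3) = nRT/P = 16.73 × 8.314 × 908.15 / 456 = 277.0 L

277 L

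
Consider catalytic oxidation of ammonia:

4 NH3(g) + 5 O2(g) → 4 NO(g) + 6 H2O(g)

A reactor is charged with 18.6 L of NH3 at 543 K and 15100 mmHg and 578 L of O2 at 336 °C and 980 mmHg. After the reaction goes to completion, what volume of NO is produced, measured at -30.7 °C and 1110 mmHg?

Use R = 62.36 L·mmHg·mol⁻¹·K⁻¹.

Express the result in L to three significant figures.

113 L

n(NH3) = PV/RT = (15100 × 18.6) / (62.36 × 543) = 8.294 mol
n(O2) = PV/RT = (980 × 578) / (62.36 × 609.15) = 14.91 mol
For 8.294 mol NH3, stoichiometry requires (5/4) × 8.294 = 10.37 mol O2; 14.91 mol is available, so NH3 is limiting.
n(NO) = (4/4) × 8.294 = 8.294 mol
V(NO) = nRT/P = 8.294 × 62.36 × 242.45 / 1110 = 113.0 L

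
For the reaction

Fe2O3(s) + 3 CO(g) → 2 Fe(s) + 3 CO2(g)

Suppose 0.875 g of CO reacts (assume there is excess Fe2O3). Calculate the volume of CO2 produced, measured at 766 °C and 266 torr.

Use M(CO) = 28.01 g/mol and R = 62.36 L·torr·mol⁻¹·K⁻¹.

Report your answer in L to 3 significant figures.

7.61 L

n(CO) = 0.8750 / 28.01 = 0.03124 mol
n(CO2) = (3/3) × 0.03124 = 0.03124 mol
V = nRT/P = 0.03124 × 62.36 × 1039.15 / 266 = 7.611 L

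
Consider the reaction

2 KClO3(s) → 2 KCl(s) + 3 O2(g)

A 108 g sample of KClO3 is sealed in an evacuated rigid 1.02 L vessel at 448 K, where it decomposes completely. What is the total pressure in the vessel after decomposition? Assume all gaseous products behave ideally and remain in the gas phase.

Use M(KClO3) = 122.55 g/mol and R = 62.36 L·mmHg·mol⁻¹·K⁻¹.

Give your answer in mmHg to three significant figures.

36200 mmHg

n(KClO3) = 108 / 122.55 = 0.8813 mol
n(gas produced) = (3/2) × 0.8813 = 1.322 mol
P = nRT/V = 1.322 × 62.36 × 448 / 1.02 = 36210 mmHg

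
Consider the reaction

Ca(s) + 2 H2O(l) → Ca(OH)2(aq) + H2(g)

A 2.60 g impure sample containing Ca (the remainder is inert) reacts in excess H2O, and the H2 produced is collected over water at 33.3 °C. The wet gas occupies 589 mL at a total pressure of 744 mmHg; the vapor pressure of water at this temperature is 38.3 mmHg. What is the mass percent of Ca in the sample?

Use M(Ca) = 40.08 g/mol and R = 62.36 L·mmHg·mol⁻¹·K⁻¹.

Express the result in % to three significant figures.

33.5 %

P(H2) = 744 − 38.3 = 705.7 mmHg
n(H2) = PV/RT = (705.7 × 0.5890) / (62.36 × 306.45) = 0.02175 mol
n(Ca) = (1/1) × 0.02175 = 0.02175 mol
m(Ca) = 0.02175 × 40.08 = 0.8717 g
%Ca = 0.8717 / 2.60 × 100 = 33.53%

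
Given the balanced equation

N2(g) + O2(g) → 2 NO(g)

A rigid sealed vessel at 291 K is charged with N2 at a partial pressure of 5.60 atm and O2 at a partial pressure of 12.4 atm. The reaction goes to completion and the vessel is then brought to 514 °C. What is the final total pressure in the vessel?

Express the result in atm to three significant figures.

At constant V, partial pressures at 291 K are proportional to moles, so apply stoichiometry directly to pressures.
P(O2) required for 5.60 atm of N2 = (1/1) × 5.60 = 5.600 atm; available 12.4 atm, so N2 is limiting.
P(O2) remaining = 12.4 − (1/1) × 5.60 = 6.800 atm
P(gaseous products) = (2)/1 × 5.60 = 11.20 atm
P_total at 291 K = 6.800 + 11.20 = 18.00 atm
Scaling to 514 °C: P = 18.00 × 787.15/291 = 48.69 atm

48.7 atm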